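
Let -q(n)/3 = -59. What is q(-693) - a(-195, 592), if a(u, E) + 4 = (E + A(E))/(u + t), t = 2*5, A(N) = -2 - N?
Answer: 33483/185 ≈ 180.99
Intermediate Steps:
t = 10
q(n) = 177 (q(n) = -3*(-59) = 177)
a(u, E) = -4 - 2/(10 + u) (a(u, E) = -4 + (E + (-2 - E))/(u + 10) = -4 - 2/(10 + u))
q(-693) - a(-195, 592) = 177 - 2*(-21 - 2*(-195))/(10 - 195) = 177 - 2*(-21 + 390)/(-185) = 177 - 2*(-1)*369/185 = 177 - 1*(-738/185) = 177 + 738/185 = 33483/185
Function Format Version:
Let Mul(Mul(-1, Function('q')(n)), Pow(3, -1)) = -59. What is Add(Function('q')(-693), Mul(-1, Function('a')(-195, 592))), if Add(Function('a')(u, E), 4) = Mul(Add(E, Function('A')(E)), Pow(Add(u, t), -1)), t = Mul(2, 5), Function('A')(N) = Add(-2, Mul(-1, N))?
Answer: Rational(33483, 185) ≈ 180.99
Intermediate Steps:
t = 10
Function('q')(n) = 177 (Function('q')(n) = Mul(-3, -59) = 177)
Function('a')(u, E) = Add(-4, Mul(-2, Pow(Add(10, u), -1))) (Function('a')(u, E) = Add(-4, Mul(Add(E, Add(-2, Mul(-1, E))), Pow(Add(u, 10), -1))) = Add(-4, Mul(-2, Pow(Add(10, u), -1))))
Add(Function('q')(-693), Mul(-1, Function('a')(-195, 592))) = Add(177, Mul(-1, Mul(2, Pow(Add(10, -195), -1), Add(-21, Mul(-2, -195))))) = Add(177, Mul(-1, Mul(2, Pow(-185, -1), Add(-21, 390)))) = Add(177, Mul(-1, Mul(2, Rational(-1, 185), 369))) = Add(177, Mul(-1, Rational(-738, 185))) = Add(177, Rational(738, 185)) = Rational(33483, 185)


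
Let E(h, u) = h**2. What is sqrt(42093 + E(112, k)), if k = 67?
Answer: sqrt(54637) ≈ 233.75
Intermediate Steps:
sqrt(42093 + E(112, k)) = sqrt(42093 + 112**2) = sqrt(42093 + 12544) = sqrt(54637)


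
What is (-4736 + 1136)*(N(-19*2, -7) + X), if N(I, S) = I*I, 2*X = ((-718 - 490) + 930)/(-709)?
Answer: -3686166000/709 ≈ -5.1991e+6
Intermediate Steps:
X = 139/709 (X = (((-718 - 490) + 930)/(-709))/2 = ((-1208 + 930)*(-1/709))/2 = (-278*(-1/709))/2 = (½)*(278/709) = 139/709 ≈ 0.19605)
N(I, S) = I²
(-4736 + 1136)*(N(-19*2, -7) + X) = (-4736 + 1136)*((-19*2)² + 139/709) = -3600*((-38)² + 139/709) = -3600*(1444 + 139/709) = -3600*1023935/709 = -3686166000/709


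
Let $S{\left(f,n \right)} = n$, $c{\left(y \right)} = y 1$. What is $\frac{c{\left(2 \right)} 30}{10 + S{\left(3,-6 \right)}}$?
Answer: $15$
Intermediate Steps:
$c{\left(y \right)} = y$
$\frac{c{\left(2 \right)} 30}{10 + S{\left(3,-6 \right)}} = \frac{2 \cdot 30}{10 - 6} = \frac{60}{4} = 60 \cdot \frac{1}{4} = 15$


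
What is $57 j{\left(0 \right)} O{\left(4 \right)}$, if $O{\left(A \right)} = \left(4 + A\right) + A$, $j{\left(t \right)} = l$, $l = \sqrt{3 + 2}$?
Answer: $684 \sqrt{5} \approx 1529.5$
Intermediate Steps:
$l = \sqrt{5} \approx 2.2361$
$j{\left(t \right)} = \sqrt{5}$
$O{\left(A \right)} = 4 + 2 A$
$57 j{\left(0 \right)} O{\left(4 \right)} = 57 \sqrt{5} \left(4 + 2 \cdot 4\right) = 57 \sqrt{5} \left(4 + 8\right) = 57 \sqrt{5} \cdot 12 = 684 \sqrt{5}$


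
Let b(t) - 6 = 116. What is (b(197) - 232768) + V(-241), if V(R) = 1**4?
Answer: -232645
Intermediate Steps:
b(t) = 122 (b(t) = 6 + 116 = 122)
V(R) = 1
(b(197) - 232768) + V(-241) = (122 - 232768) + 1 = -232646 + 1 = -232645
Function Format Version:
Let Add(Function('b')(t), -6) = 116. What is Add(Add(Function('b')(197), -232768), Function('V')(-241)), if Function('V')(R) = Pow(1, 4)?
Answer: -232645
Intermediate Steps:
Function('b')(t) = 122 (Function('b')(t) = Add(6, 116) = 122)
Function('V')(R) = 1
Add(Add(Function('b')(197), -232768), Function('V')(-241)) = Add(Add(122, -232768), 1) = Add(-232646, 1) = -232645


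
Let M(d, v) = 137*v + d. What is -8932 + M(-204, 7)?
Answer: -8177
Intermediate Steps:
M(d, v) = d + 137*v
-8932 + M(-204, 7) = -8932 + (-204 + 137*7) = -8932 + (-204 + 959) = -8932 + 755 = -8177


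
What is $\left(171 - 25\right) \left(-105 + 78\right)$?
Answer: $-3942$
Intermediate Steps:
$\left(171 - 25\right) \left(-105 + 78\right) = \left(171 + \left(-40 + 15\right)\right) \left(-27\right) = \left(171 - 25\right) \left(-27\right) = 146 \left(-27\right) = -3942$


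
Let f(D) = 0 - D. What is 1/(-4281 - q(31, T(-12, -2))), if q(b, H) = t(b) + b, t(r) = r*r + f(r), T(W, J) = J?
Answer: -1/5242 ≈ -0.00019077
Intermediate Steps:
f(D) = -D
t(r) = r² - r (t(r) = r*r - r = r² - r)
q(b, H) = b + b*(-1 + b) (q(b, H) = b*(-1 + b) + b = b + b*(-1 + b))
1/(-4281 - q(31, T(-12, -2))) = 1/(-4281 - 1*31²) = 1/(-4281 - 1*961) = 1/(-4281 - 961) = 1/(-5242) = -1/5242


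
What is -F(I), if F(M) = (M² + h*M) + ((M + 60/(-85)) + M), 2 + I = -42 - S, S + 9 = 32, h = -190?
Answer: -290433/17 ≈ -17084.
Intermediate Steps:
S = 23 (S = -9 + 32 = 23)
I = -67 (I = -2 + (-42 - 1*23) = -2 + (-42 - 23) = -2 - 65 = -67)
F(M) = -12/17 + M² - 188*M (F(M) = (M² - 190*M) + ((M + 60/(-85)) + M) = (M² - 190*M) + ((M + 60*(-1/85)) + M) = (M² - 190*M) + ((M - 12/17) + M) = (M² - 190*M) + ((-12/17 + M) + M) = (M² - 190*M) + (-12/17 + 2*M) = -12/17 + M² - 188*M)
-F(I) = -(-12/17 + (-67)² - 188*(-67)) = -(-12/17 + 4489 + 12596) = -1*290433/17 = -290433/17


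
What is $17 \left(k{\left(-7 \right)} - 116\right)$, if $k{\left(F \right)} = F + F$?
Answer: $-2210$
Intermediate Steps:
$k{\left(F \right)} = 2 F$
$17 \left(k{\left(-7 \right)} - 116\right) = 17 \left(2 \left(-7\right) - 116\right) = 17 \left(-14 - 116\right) = 17 \left(-130\right) = -2210$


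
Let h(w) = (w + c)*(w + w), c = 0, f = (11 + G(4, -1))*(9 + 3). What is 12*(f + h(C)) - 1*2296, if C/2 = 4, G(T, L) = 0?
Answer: 824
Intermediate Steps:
f = 132 (f = (11 + 0)*(9 + 3) = 11*12 = 132)
C = 8 (C = 2*4 = 8)
h(w) = 2*w**2 (h(w) = (w + 0)*(w + w) = w*(2*w) = 2*w**2)
12*(f + h(C)) - 1*2296 = 12*(132 + 2*8**2) - 1*2296 = 12*(132 + 2*64) - 2296 = 12*(132 + 128) - 2296 = 12*260 - 2296 = 3120 - 2296 = 824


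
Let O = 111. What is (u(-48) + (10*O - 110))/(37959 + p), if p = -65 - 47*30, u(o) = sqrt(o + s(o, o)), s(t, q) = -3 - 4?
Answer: 250/9121 + I*sqrt(55)/36484 ≈ 0.027409 + 0.00020327*I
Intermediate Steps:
s(t, q) = -7
u(o) = sqrt(-7 + o) (u(o) = sqrt(o - 7) = sqrt(-7 + o))
p = -1475 (p = -65 - 1410 = -1475)
(u(-48) + (10*O - 110))/(37959 + p) = (sqrt(-7 - 48) + (10*111 - 110))/(37959 - 1475) = (sqrt(-55) + (1110 - 110))/36484 = (I*sqrt(55) + 1000)*(1/36484) = (1000 + I*sqrt(55))*(1/36484) = 250/9121 + I*sqrt(55)/36484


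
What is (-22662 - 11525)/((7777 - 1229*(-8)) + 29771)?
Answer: -34187/47380 ≈ -0.72155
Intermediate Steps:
(-22662 - 11525)/((7777 - 1229*(-8)) + 29771) = -34187/((7777 + 9832) + 29771) = -34187/(17609 + 29771) = -34187/47380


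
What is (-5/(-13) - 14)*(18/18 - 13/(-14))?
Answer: -4779/182 ≈ -26.258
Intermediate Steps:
(-5/(-13) - 14)*(18/18 - 13/(-14)) = (-5*(-1/13) - 14)*(18*(1/18) - 13*(-1/14)) = (5/13 - 14)*(1 + 13/14) = -177/13*27/14 = -4779/182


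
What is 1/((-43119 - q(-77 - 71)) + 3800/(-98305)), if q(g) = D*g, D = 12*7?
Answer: -19661/603337867 ≈ -3.2587e-5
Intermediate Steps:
D = 84
q(g) = 84*g
1/((-43119 - q(-77 - 71)) + 3800/(-98305)) = 1/((-43119 - 84*(-77 - 71)) + 3800/(-98305)) = 1/((-43119 - 84*(-148)) + 3800*(-1/98305)) = 1/((-43119 - 1*(-12432)) - 760/19661) = 1/((-43119 + 12432) - 760/19661) = 1/(-30687 - 760/19661) = 1/(-603337867/19661) = -19661/603337867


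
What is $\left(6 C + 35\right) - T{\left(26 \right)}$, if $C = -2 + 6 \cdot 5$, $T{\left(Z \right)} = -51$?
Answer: $254$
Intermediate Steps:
$C = 28$ ($C = -2 + 30 = 28$)
$\left(6 C + 35\right) - T{\left(26 \right)} = \left(6 \cdot 28 + 35\right) - -51 = \left(168 + 35\right) + 51 = 203 + 51 = 254$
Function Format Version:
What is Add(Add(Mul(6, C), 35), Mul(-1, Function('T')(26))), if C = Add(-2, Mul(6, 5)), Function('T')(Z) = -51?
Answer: 254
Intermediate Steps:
C = 28 (C = Add(-2, 30) = 28)
Add(Add(Mul(6, C), 35), Mul(-1, Function('T')(26))) = Add(Add(Mul(6, 28), 35), Mul(-1, -51)) = Add(Add(168, 35), 51) = Add(203, 51) = 254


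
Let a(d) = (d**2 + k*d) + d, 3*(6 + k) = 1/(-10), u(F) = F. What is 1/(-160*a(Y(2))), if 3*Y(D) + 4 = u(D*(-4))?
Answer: -3/17344 ≈ -0.00017297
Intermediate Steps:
Y(D) = -4/3 - 4*D/3 (Y(D) = -4/3 + (D*(-4))/3 = -4/3 + (-4*D)/3 = -4/3 - 4*D/3)
k = -181/30 (k = -6 + (1/3)/(-10) = -6 + (1/3)*(-1/10) = -6 - 1/30 = -181/30 ≈ -6.0333)
a(d) = d**2 - 151*d/30 (a(d) = (d**2 - 181*d/30) + d = d**2 - 151*d/30)
1/(-160*a(Y(2))) = 1/(-16*(-4/3 - 4/3*2)*(-151 + 30*(-4/3 - 4/3*2))/3) = 1/(-16*(-4/3 - 8/3)*(-151 + 30*(-4/3 - 8/3))/3) = 1/(-16*(-4)*(-151 + 30*(-4))/3) = 1/(-16*(-4)*(-151 - 120)/3) = 1/(-16*(-4)*(-271)/3) = 1/(-160*542/15) = 1/(-17344/3) = -3/17344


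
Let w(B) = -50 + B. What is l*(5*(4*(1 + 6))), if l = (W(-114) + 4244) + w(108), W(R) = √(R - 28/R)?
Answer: 602280 + 280*I*√92397/57 ≈ 6.0228e+5 + 1493.2*I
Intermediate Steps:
l = 4302 + 2*I*√92397/57 (l = (√(-114 - 28/(-114)) + 4244) + (-50 + 108) = (√(-114 - 28*(-1/114)) + 4244) + 58 = (√(-114 + 14/57) + 4244) + 58 = (√(-6484/57) + 4244) + 58 = (2*I*√92397/57 + 4244) + 58 = (4244 + 2*I*√92397/57) + 58 = 4302 + 2*I*√92397/57 ≈ 4302.0 + 10.666*I)
l*(5*(4*(1 + 6))) = (4302 + 2*I*√92397/57)*(5*(4*(1 + 6))) = (4302 + 2*I*√92397/57)*(5*(4*7)) = (4302 + 2*I*√92397/57)*(5*28) = (4302 + 2*I*√92397/57)*140 = 602280 + 280*I*√92397/57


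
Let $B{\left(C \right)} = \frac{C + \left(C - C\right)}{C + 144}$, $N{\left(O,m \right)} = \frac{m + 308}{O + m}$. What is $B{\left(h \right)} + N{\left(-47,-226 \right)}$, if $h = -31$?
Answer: $- \frac{17729}{30849} \approx -0.5747$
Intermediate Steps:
$N{\left(O,m \right)} = \frac{308 + m}{O + m}$
$B{\left(C \right)} = \frac{C}{144 + C}$ ($B{\left(C \right)} = \frac{C + 0}{144 + C} = \frac{C}{144 + C}$)
$B{\left(h \right)} + N{\left(-47,-226 \right)} = - \frac{31}{144 - 31} + \frac{308 - 226}{-47 - 226} = - \frac{31}{113} + \frac{1}{-273} \cdot 82 = \left(-31\right) \frac{1}{113} - \frac{82}{273} = - \frac{31}{113} - \frac{82}{273} = - \frac{17729}{30849}$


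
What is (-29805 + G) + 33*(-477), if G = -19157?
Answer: -64703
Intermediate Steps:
(-29805 + G) + 33*(-477) = (-29805 - 19157) + 33*(-477) = -48962 - 15741 = -64703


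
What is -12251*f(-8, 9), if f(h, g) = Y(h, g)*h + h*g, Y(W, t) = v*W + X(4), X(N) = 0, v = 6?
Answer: -3822312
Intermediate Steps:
Y(W, t) = 6*W (Y(W, t) = 6*W + 0 = 6*W)
f(h, g) = 6*h² + g*h (f(h, g) = (6*h)*h + h*g = 6*h² + g*h)
-12251*f(-8, 9) = -(-98008)*(9 + 6*(-8)) = -(-98008)*(9 - 48) = -(-98008)*(-39) = -12251*312 = -3822312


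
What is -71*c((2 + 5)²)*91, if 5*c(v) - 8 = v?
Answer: -368277/5 ≈ -73655.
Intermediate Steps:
c(v) = 8/5 + v/5
-71*c((2 + 5)²)*91 = -71*(8/5 + (2 + 5)²/5)*91 = -71*(8/5 + (⅕)*7²)*91 = -71*(8/5 + (⅕)*49)*91 = -71*(8/5 + 49/5)*91 = -71*57/5*91 = -4047/5*91 = -368277/5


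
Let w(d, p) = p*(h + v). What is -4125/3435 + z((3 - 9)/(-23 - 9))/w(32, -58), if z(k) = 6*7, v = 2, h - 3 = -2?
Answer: -9578/6641 ≈ -1.4423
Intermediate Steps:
h = 1 (h = 3 - 2 = 1)
w(d, p) = 3*p (w(d, p) = p*(1 + 2) = p*3 = 3*p)
z(k) = 42
-4125/3435 + z((3 - 9)/(-23 - 9))/w(32, -58) = -4125/3435 + 42/((3*(-58))) = -4125*1/3435 + 42/(-174) = -275/229 + 42*(-1/174) = -275/229 - 7/29 = -9578/6641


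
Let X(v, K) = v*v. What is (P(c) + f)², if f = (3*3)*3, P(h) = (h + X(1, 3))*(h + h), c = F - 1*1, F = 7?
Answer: 12321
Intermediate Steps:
X(v, K) = v²
c = 6 (c = 7 - 1*1 = 7 - 1 = 6)
P(h) = 2*h*(1 + h) (P(h) = (h + 1²)*(h + h) = (h + 1)*(2*h) = (1 + h)*(2*h) = 2*h*(1 + h))
f = 27 (f = 9*3 = 27)
(P(c) + f)² = (2*6*(1 + 6) + 27)² = (2*6*7 + 27)² = (84 + 27)² = 111² = 12321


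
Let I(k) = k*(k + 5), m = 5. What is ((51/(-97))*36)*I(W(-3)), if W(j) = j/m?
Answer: 121176/2425 ≈ 49.969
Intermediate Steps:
W(j) = j/5
I(k) = k*(5 + k)
((51/(-97))*36)*I(W(-3)) = ((51/(-97))*36)*(((1/5)*(-3))*(5 + (1/5)*(-3))) = ((51*(-1/97))*36)*(-3*(5 - 3/5)/5) = (-51/97*36)*(-3/5*22/5) = -1836/97*(-66/25) = 121176/2425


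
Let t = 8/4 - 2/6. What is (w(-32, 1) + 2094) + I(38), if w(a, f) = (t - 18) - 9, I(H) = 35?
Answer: 6311/3 ≈ 2103.7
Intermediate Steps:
t = 5/3 (t = 8*(¼) - 2*⅙ = 2 - ⅓ = 5/3 ≈ 1.6667)
w(a, f) = -76/3 (w(a, f) = (5/3 - 18) - 9 = -49/3 - 9 = -76/3)
(w(-32, 1) + 2094) + I(38) = (-76/3 + 2094) + 35 = 6206/3 + 35 = 6311/3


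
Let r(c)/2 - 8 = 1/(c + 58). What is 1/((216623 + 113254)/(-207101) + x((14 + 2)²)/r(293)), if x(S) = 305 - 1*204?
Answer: 1163493418/5488688565 ≈ 0.21198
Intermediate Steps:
x(S) = 101 (x(S) = 305 - 204 = 101)
r(c) = 16 + 2/(58 + c) (r(c) = 16 + 2/(c + 58) = 16 + 2/(58 + c))
1/((216623 + 113254)/(-207101) + x((14 + 2)²)/r(293)) = 1/((216623 + 113254)/(-207101) + 101/((2*(465 + 8*293)/(58 + 293)))) = 1/(329877*(-1/207101) + 101/((2*(465 + 2344)/351))) = 1/(-329877/207101 + 101/((2*(1/351)*2809))) = 1/(-329877/207101 + 101/(5618/351)) = 1/(-329877/207101 + 101*(351/5618)) = 1/(-329877/207101 + 35451/5618) = 1/(5488688565/1163493418) = 1163493418/5488688565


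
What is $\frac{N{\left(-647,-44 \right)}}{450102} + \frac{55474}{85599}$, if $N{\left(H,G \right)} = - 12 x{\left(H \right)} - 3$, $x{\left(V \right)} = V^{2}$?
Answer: $- \frac{135007146647}{12842760366} \approx -10.512$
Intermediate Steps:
$N{\left(H,G \right)} = -3 - 12 H^{2}$ ($N{\left(H,G \right)} = - 12 H^{2} - 3 = -3 - 12 H^{2}$)
$\frac{N{\left(-647,-44 \right)}}{450102} + \frac{55474}{85599} = \frac{-3 - 12 \left(-647\right)^{2}}{450102} + \frac{55474}{85599} = \left(-3 - 5023308\right) \frac{1}{450102} + 55474 \cdot \frac{1}{85599} = \left(-3 - 5023308\right) \frac{1}{450102} + \frac{55474}{85599} = \left(-5023311\right) \frac{1}{450102} + \frac{55474}{85599} = - \frac{1674437}{150034} + \frac{55474}{85599} = - \frac{135007146647}{12842760366}$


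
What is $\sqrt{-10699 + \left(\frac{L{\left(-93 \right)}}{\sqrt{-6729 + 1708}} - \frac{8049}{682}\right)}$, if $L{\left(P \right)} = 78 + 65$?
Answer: $\frac{\sqrt{-125594663076072454 - 333960427372 i \sqrt{5021}}}{3424322} \approx 0.0097499 - 103.49 i$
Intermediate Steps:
$L{\left(P \right)} = 143$
$\sqrt{-10699 + \left(\frac{L{\left(-93 \right)}}{\sqrt{-6729 + 1708}} - \frac{8049}{682}\right)} = \sqrt{-10699 + \left(\frac{143}{\sqrt{-6729 + 1708}} - \frac{8049}{682}\right)} = \sqrt{-10699 + \left(\frac{143}{\sqrt{-5021}} - \frac{8049}{682}\right)} = \sqrt{-10699 - \left(\frac{8049}{682} - \frac{143}{i \sqrt{5021}}\right)} = \sqrt{-10699 - \left(\frac{8049}{682} - 143 \left(- \frac{i \sqrt{5021}}{5021}\right)\right)} = \sqrt{-10699 - \left(\frac{8049}{682} + \frac{143 i \sqrt{5021}}{5021}\right)} = \sqrt{- \frac{7304767}{682} - \frac{143 i \sqrt{5021}}{5021}}$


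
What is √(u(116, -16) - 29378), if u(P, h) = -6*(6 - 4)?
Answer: I*√29390 ≈ 171.44*I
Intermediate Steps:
u(P, h) = -12 (u(P, h) = -6*2 = -12)
√(u(116, -16) - 29378) = √(-12 - 29378) = √(-29390) = I*√29390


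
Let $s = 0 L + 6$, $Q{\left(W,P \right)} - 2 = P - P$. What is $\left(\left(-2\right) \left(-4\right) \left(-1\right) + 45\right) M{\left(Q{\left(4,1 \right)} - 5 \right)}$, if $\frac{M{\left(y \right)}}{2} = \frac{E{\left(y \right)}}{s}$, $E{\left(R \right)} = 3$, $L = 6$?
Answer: $37$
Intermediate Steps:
$Q{\left(W,P \right)} = 2$ ($Q{\left(W,P \right)} = 2 + \left(P - P\right) = 2 + 0 = 2$)
$s = 6$ ($s = 0 \cdot 6 + 6 = 0 + 6 = 6$)
$M{\left(y \right)} = 1$ ($M{\left(y \right)} = 2 \cdot \frac{3}{6} = 2 \cdot 3 \cdot \frac{1}{6} = 2 \cdot \frac{1}{2} = 1$)
$\left(\left(-2\right) \left(-4\right) \left(-1\right) + 45\right) M{\left(Q{\left(4,1 \right)} - 5 \right)} = \left(\left(-2\right) \left(-4\right) \left(-1\right) + 45\right) 1 = \left(8 \left(-1\right) + 45\right) 1 = \left(-8 + 45\right) 1 = 37 \cdot 1 = 37$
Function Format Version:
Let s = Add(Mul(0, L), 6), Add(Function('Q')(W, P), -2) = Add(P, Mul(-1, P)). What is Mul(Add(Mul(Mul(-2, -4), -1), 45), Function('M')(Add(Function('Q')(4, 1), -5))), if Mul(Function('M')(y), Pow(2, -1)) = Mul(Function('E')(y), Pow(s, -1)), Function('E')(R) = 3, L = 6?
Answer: 37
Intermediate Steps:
Function('Q')(W, P) = 2 (Function('Q')(W, P) = Add(2, Add(P, Mul(-1, P))) = Add(2, 0) = 2)
s = 6 (s = Add(Mul(0, 6), 6) = Add(0, 6) = 6)
Function('M')(y) = 1 (Function('M')(y) = Mul(2, Mul(3, Pow(6, -1))) = Mul(2, Mul(3, Rational(1, 6))) = Mul(2, Rational(1, 2)) = 1)
Mul(Add(Mul(Mul(-2, -4), -1), 45), Function('M')(Add(Function('Q')(4, 1), -5))) = Mul(Add(Mul(Mul(-2, -4), -1), 45), 1) = Mul(Add(Mul(8, -1), 45), 1) = Mul(Add(-8, 45), 1) = Mul(37, 1) = 37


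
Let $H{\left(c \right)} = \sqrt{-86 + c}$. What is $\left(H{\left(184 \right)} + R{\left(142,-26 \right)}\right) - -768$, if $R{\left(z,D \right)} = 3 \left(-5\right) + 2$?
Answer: $755 + 7 \sqrt{2} \approx 764.9$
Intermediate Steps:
$R{\left(z,D \right)} = -13$ ($R{\left(z,D \right)} = -15 + 2 = -13$)
$\left(H{\left(184 \right)} + R{\left(142,-26 \right)}\right) - -768 = \left(\sqrt{-86 + 184} - 13\right) - -768 = \left(\sqrt{98} - 13\right) + 768 = \left(7 \sqrt{2} - 13\right) + 768 = \left(-13 + 7 \sqrt{2}\right) + 768 = 755 + 7 \sqrt{2}$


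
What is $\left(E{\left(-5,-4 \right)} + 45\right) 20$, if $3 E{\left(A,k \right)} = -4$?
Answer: $\frac{2620}{3} \approx 873.33$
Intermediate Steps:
$E{\left(A,k \right)} = - \frac{4}{3}$ ($E{\left(A,k \right)} = \frac{1}{3} \left(-4\right) = - \frac{4}{3}$)
$\left(E{\left(-5,-4 \right)} + 45\right) 20 = \left(- \frac{4}{3} + 45\right) 20 = \frac{131}{3} \cdot 20 = \frac{2620}{3}$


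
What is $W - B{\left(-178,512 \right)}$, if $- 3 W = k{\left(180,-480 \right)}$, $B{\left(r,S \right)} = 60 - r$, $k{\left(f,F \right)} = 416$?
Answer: $- \frac{1130}{3} \approx -376.67$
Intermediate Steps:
$W = - \frac{416}{3}$ ($W = \left(- \frac{1}{3}\right) 416 = - \frac{416}{3} \approx -138.67$)
$W - B{\left(-178,512 \right)} = - \frac{416}{3} - \left(60 - -178\right) = - \frac{416}{3} - \left(60 + 178\right) = - \frac{416}{3} - 238 = - \frac{1130}{3}$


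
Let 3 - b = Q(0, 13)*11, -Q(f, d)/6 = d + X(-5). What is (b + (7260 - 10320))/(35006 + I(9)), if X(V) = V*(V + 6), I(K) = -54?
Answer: -2529/34952 ≈ -0.072356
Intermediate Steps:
X(V) = V*(6 + V)
Q(f, d) = 30 - 6*d (Q(f, d) = -6*(d - 5*(6 - 5)) = -6*(d - 5*1) = -6*(d - 5) = -6*(-5 + d) = 30 - 6*d)
b = 531 (b = 3 - (30 - 6*13)*11 = 3 - (30 - 78)*11 = 3 - (-48)*11 = 3 - 1*(-528) = 3 + 528 = 531)
(b + (7260 - 10320))/(35006 + I(9)) = (531 + (7260 - 10320))/(35006 - 54) = (531 - 3060)/34952 = -2529*1/34952 = -2529/34952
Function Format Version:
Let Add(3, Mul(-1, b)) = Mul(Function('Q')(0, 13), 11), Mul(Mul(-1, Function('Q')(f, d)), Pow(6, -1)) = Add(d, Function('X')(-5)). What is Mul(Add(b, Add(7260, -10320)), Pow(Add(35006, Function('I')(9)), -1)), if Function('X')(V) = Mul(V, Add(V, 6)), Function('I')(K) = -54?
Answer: Rational(-2529, 34952) ≈ -0.072356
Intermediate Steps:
Function('X')(V) = Mul(V, Add(6, V))
Function('Q')(f, d) = Add(30, Mul(-6, d)) (Function('Q')(f, d) = Mul(-6, Add(d, Mul(-5, Add(6, -5)))) = Mul(-6, Add(d, Mul(-5, 1))) = Mul(-6, Add(d, -5)) = Mul(-6, Add(-5, d)) = Add(30, Mul(-6, d)))
b = 531 (b = Add(3, Mul(-1, Mul(Add(30, Mul(-6, 13)), 11))) = Add(3, Mul(-1, Mul(Add(30, -78), 11))) = Add(3, Mul(-1, Mul(-48, 11))) = Add(3, Mul(-1, -528)) = Add(3, 528) = 531)
Mul(Add(b, Add(7260, -10320)), Pow(Add(35006, Function('I')(9)), -1)) = Mul(Add(531, Add(7260, -10320)), Pow(Add(35006, -54), -1)) = Mul(Add(531, -3060), Pow(34952, -1)) = Mul(-2529, Rational(1, 34952)) = Rational(-2529, 34952)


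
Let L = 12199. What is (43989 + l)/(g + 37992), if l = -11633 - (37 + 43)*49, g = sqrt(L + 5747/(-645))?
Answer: 43551226890/58186251167 - 7109*sqrt(316961385)/58186251167 ≈ 0.74630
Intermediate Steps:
g = 4*sqrt(316961385)/645 (g = sqrt(12199 + 5747/(-645)) = sqrt(12199 + 5747*(-1/645)) = sqrt(12199 - 5747/645) = sqrt(7862608/645) = 4*sqrt(316961385)/645 ≈ 110.41)
l = -15553 (l = -11633 - 80*49 = -11633 - 1*3920 = -11633 - 3920 = -15553)
(43989 + l)/(g + 37992) = (43989 - 15553)/(4*sqrt(316961385)/645 + 37992) = 28436/(37992 + 4*sqrt(316961385)/645)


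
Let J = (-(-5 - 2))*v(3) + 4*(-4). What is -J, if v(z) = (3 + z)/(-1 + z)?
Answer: -5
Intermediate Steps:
v(z) = (3 + z)/(-1 + z)
J = 5 (J = (-(-5 - 2))*((3 + 3)/(-1 + 3)) + 4*(-4) = (-1*(-7))*(6/2) - 16 = 7*((½)*6) - 16 = 7*3 - 16 = 21 - 16 = 5)
-J = -1*5 = -5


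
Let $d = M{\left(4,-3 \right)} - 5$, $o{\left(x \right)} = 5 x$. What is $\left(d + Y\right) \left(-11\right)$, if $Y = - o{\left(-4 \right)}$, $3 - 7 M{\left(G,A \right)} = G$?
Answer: $- \frac{1144}{7} \approx -163.43$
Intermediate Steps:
$M{\left(G,A \right)} = \frac{3}{7} - \frac{G}{7}$
$Y = 20$ ($Y = - 5 \left(-4\right) = \left(-1\right) \left(-20\right) = 20$)
$d = - \frac{36}{7}$ ($d = \left(\frac{3}{7} - \frac{4}{7}\right) - 5 = - \frac{1}{7} - 5 = - \frac{36}{7} \approx -5.1429$)
$\left(d + Y\right) \left(-11\right) = \left(- \frac{36}{7} + 20\right) \left(-11\right) = \frac{104}{7} \left(-11\right) = - \frac{1144}{7}$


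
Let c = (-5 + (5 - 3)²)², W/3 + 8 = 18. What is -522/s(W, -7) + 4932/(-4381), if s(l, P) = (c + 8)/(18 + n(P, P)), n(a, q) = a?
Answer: -2800010/4381 ≈ -639.13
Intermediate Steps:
W = 30 (W = -24 + 3*18 = -24 + 54 = 30)
c = 1 (c = (-5 + 2²)² = (-5 + 4)² = (-1)² = 1)
s(l, P) = 9/(18 + P) (s(l, P) = (1 + 8)/(18 + P) = 9/(18 + P))
-522/s(W, -7) + 4932/(-4381) = -522/(9/(18 - 7)) + 4932/(-4381) = -522/(9/11) + 4932*(-1/4381) = -522/(9*(1/11)) - 4932/4381 = -522/9/11 - 4932/4381 = -522*11/9 - 4932/4381 = -638 - 4932/4381 = -2800010/4381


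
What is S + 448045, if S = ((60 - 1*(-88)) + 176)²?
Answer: 553021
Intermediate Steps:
S = 104976 (S = ((60 + 88) + 176)² = (148 + 176)² = 324² = 104976)
S + 448045 = 104976 + 448045 = 553021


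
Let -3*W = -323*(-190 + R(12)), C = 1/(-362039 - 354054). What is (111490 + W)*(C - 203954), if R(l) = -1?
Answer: -39839089503304771/2148279 ≈ -1.8545e+10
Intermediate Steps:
C = -1/716093 (C = 1/(-716093) = -1/716093 ≈ -1.3965e-6)
W = -61693/3 (W = -(-323)*(-190 - 1)/3 = -(-323)*(-191)/3 = -1/3*61693 = -61693/3 ≈ -20564.)
(111490 + W)*(C - 203954) = (111490 - 61693/3)*(-1/716093 - 203954) = (272777/3)*(-146050031723/716093) = -39839089503304771/2148279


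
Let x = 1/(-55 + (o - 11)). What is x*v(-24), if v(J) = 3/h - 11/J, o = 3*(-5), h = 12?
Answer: -17/1944 ≈ -0.0087449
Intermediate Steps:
o = -15
v(J) = ¼ - 11/J (v(J) = 3/12 - 11/J = 3*(1/12) - 11/J = ¼ - 11/J)
x = -1/81 (x = 1/(-55 + (-15 - 11)) = 1/(-55 - 26) = 1/(-81) = -1/81 ≈ -0.012346)
x*v(-24) = -(-44 - 24)/(324*(-24)) = -(-1)*(-68)/(324*24) = -1/81*17/24 = -17/1944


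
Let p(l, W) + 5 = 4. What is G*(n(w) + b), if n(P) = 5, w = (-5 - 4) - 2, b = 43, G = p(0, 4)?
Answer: -48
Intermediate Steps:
p(l, W) = -1 (p(l, W) = -5 + 4 = -1)
G = -1
w = -11 (w = -9 - 2 = -11)
G*(n(w) + b) = -(5 + 43) = -1*48 = -48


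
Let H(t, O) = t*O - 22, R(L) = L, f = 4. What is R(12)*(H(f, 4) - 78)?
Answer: -1008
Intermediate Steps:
H(t, O) = -22 + O*t (H(t, O) = O*t - 22 = -22 + O*t)
R(12)*(H(f, 4) - 78) = 12*((-22 + 4*4) - 78) = 12*((-22 + 16) - 78) = 12*(-6 - 78) = 12*(-84) = -1008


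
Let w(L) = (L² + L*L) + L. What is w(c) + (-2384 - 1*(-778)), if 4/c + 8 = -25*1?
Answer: -1749034/1089 ≈ -1606.1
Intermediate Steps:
c = -4/33 (c = 4/(-8 - 25*1) = 4/(-8 - 25) = 4/(-33) = 4*(-1/33) = -4/33 ≈ -0.12121)
w(L) = L + 2*L² (w(L) = (L² + L²) + L = 2*L² + L = L + 2*L²)
w(c) + (-2384 - 1*(-778)) = -4*(1 + 2*(-4/33))/33 + (-2384 - 1*(-778)) = -4*(1 - 8/33)/33 + (-2384 + 778) = -4/33*25/33 - 1606 = -100/1089 - 1606 = -1749034/1089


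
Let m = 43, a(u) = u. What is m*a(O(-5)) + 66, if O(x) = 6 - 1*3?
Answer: 195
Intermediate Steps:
O(x) = 3 (O(x) = 6 - 3 = 3)
m*a(O(-5)) + 66 = 43*3 + 66 = 129 + 66 = 195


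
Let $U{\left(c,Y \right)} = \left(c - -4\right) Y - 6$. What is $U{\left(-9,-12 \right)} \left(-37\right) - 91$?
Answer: $-2089$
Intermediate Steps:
$U{\left(c,Y \right)} = -6 + Y \left(4 + c\right)$ ($U{\left(c,Y \right)} = \left(c + 4\right) Y - 6 = \left(4 + c\right) Y - 6 = Y \left(4 + c\right) - 6 = -6 + Y \left(4 + c\right)$)
$U{\left(-9,-12 \right)} \left(-37\right) - 91 = \left(-6 + 4 \left(-12\right) - -108\right) \left(-37\right) - 91 = \left(-6 - 48 + 108\right) \left(-37\right) - 91 = 54 \left(-37\right) - 91 = -1998 - 91 = -2089$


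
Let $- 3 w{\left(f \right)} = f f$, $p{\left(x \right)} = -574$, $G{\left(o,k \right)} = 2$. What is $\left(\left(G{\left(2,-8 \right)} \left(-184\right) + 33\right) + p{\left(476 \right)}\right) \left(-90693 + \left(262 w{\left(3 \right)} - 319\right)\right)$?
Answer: $83444382$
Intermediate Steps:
$w{\left(f \right)} = - \frac{f^{2}}{3}$ ($w{\left(f \right)} = - \frac{f f}{3} = - \frac{f^{2}}{3}$)
$\left(\left(G{\left(2,-8 \right)} \left(-184\right) + 33\right) + p{\left(476 \right)}\right) \left(-90693 + \left(262 w{\left(3 \right)} - 319\right)\right) = \left(\left(2 \left(-184\right) + 33\right) - 574\right) \left(-90693 + \left(262 \left(- \frac{3^{2}}{3}\right) - 319\right)\right) = \left(\left(-368 + 33\right) - 574\right) \left(-90693 + \left(262 \left(\left(- \frac{1}{3}\right) 9\right) - 319\right)\right) = \left(-335 - 574\right) \left(-90693 + \left(262 \left(-3\right) - 319\right)\right) = - 909 \left(-90693 - 1105\right) = \left(-909\right) \left(-91798\right) = 83444382$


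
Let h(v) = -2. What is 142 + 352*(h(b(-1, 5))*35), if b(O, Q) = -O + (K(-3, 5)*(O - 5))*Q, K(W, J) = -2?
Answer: -24498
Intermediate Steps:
b(O, Q) = -O + Q*(10 - 2*O) (b(O, Q) = -O + (-2*(O - 5))*Q = -O + (-2*(-5 + O))*Q = -O + (10 - 2*O)*Q = -O + Q*(10 - 2*O))
142 + 352*(h(b(-1, 5))*35) = 142 + 352*(-2*35) = 142 + 352*(-70) = 142 - 24640 = -24498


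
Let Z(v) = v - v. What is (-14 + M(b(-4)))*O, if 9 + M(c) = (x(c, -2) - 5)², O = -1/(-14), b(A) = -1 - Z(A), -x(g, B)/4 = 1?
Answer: 29/7 ≈ 4.1429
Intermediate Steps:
x(g, B) = -4 (x(g, B) = -4*1 = -4)
Z(v) = 0
b(A) = -1 (b(A) = -1 - 1*0 = -1 + 0 = -1)
O = 1/14 (O = -1*(-1/14) = 1/14 ≈ 0.071429)
M(c) = 72 (M(c) = -9 + (-4 - 5)² = -9 + (-9)² = -9 + 81 = 72)
(-14 + M(b(-4)))*O = (-14 + 72)*(1/14) = 58*(1/14) = 29/7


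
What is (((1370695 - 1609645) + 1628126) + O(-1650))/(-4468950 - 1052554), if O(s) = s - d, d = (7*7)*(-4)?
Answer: -693861/2760752 ≈ -0.25133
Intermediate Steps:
d = -196 (d = 49*(-4) = -196)
O(s) = 196 + s (O(s) = s - 1*(-196) = s + 196 = 196 + s)
(((1370695 - 1609645) + 1628126) + O(-1650))/(-4468950 - 1052554) = (((1370695 - 1609645) + 1628126) + (196 - 1650))/(-4468950 - 1052554) = ((-238950 + 1628126) - 1454)/(-5521504) = (1389176 - 1454)*(-1/5521504) = 1387722*(-1/5521504) = -693861/2760752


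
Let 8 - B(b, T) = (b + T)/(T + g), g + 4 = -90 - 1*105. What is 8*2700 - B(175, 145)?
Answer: 582824/27 ≈ 21586.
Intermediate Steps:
g = -199 (g = -4 + (-90 - 1*105) = -4 + (-90 - 105) = -4 - 195 = -199)
B(b, T) = 8 - (T + b)/(-199 + T) (B(b, T) = 8 - (b + T)/(T - 199) = 8 - (T + b)/(-199 + T))
8*2700 - B(175, 145) = 8*2700 - (-1592 - 1*175 + 7*145)/(-199 + 145) = 21600 - (-1592 - 175 + 1015)/(-54) = 21600 - (-1)*(-752)/54 = 21600 - 1*376/27 = 21600 - 376/27 = 582824/27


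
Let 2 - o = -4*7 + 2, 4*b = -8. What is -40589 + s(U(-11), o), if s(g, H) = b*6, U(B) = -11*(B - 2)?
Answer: -40601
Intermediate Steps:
b = -2 (b = (¼)*(-8) = -2)
U(B) = 22 - 11*B (U(B) = -11*(-2 + B) = 22 - 11*B)
o = 28 (o = 2 - (-4*7 + 2) = 2 - (-28 + 2) = 2 - 1*(-26) = 2 + 26 = 28)
s(g, H) = -12 (s(g, H) = -2*6 = -12)
-40589 + s(U(-11), o) = -40589 - 12 = -40601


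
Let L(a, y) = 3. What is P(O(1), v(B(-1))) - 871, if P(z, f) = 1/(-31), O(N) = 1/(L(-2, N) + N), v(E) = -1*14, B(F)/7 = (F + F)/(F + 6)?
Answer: -27002/31 ≈ -871.03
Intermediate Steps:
B(F) = 14*F/(6 + F) (B(F) = 7*((F + F)/(F + 6)) = 7*((2*F)/(6 + F)) = 7*(2*F/(6 + F)) = 14*F/(6 + F))
v(E) = -14
O(N) = 1/(3 + N)
P(z, f) = -1/31
P(O(1), v(B(-1))) - 871 = -1/31 - 871 = -27002/31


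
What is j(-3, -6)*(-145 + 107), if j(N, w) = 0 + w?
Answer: 228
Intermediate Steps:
j(N, w) = w
j(-3, -6)*(-145 + 107) = -6*(-145 + 107) = -6*(-38) = 228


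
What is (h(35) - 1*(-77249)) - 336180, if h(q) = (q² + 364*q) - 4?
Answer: -244970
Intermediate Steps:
h(q) = -4 + q² + 364*q
(h(35) - 1*(-77249)) - 336180 = ((-4 + 35² + 364*35) - 1*(-77249)) - 336180 = ((-4 + 1225 + 12740) + 77249) - 336180 = (13961 + 77249) - 336180 = 91210 - 336180 = -244970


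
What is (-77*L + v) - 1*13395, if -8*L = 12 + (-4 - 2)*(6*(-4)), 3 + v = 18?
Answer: -23757/2 ≈ -11879.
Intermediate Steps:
v = 15 (v = -3 + 18 = 15)
L = -39/2 (L = -(12 + (-4 - 2)*(6*(-4)))/8 = -(12 - 6*(-24))/8 = -(12 + 144)/8 = -⅛*156 = -39/2 ≈ -19.500)
(-77*L + v) - 1*13395 = (-77*(-39/2) + 15) - 1*13395 = (3003/2 + 15) - 13395 = 3033/2 - 13395 = -23757/2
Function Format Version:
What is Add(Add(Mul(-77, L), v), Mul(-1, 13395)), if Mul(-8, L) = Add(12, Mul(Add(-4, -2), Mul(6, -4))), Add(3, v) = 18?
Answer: Rational(-23757, 2) ≈ -11879.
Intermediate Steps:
v = 15 (v = Add(-3, 18) = 15)
L = Rational(-39, 2) (L = Mul(Rational(-1, 8), Add(12, Mul(Add(-4, -2), Mul(6, -4)))) = Mul(Rational(-1, 8), Add(12, Mul(-6, -24))) = Mul(Rational(-1, 8), Add(12, 144)) = Mul(Rational(-1, 8), 156) = Rational(-39, 2) ≈ -19.500)
Add(Add(Mul(-77, L), v), Mul(-1, 13395)) = Add(Add(Mul(-77, Rational(-39, 2)), 15), Mul(-1, 13395)) = Add(Add(Rational(3003, 2), 15), -13395) = Add(Rational(3033, 2), -13395) = Rational(-23757, 2)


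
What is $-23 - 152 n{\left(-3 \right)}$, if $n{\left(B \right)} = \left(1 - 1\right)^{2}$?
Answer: $-23$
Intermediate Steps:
$n{\left(B \right)} = 0$ ($n{\left(B \right)} = \left(1 + \left(-4 + 3\right)\right)^{2} = \left(1 - 1\right)^{2} = 0^{2} = 0$)
$-23 - 152 n{\left(-3 \right)} = -23 - 0 = -23 + 0 = -23$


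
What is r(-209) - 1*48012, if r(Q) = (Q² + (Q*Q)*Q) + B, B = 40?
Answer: -9133620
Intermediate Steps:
r(Q) = 40 + Q² + Q³ (r(Q) = (Q² + (Q*Q)*Q) + 40 = (Q² + Q²*Q) + 40 = (Q² + Q³) + 40 = 40 + Q² + Q³)
r(-209) - 1*48012 = (40 + (-209)² + (-209)³) - 1*48012 = (40 + 43681 - 9129329) - 48012 = -9085608 - 48012 = -9133620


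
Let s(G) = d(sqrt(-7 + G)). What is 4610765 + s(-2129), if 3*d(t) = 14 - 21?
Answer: 13832288/3 ≈ 4.6108e+6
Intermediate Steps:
d(t) = -7/3 (d(t) = (14 - 21)/3 = (1/3)*(-7) = -7/3)
s(G) = -7/3
4610765 + s(-2129) = 4610765 - 7/3 = 13832288/3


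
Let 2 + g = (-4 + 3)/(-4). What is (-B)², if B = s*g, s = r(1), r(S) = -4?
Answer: 49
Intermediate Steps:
s = -4
g = -7/4 (g = -2 + (-4 + 3)/(-4) = -2 - ¼*(-1) = -2 + ¼ = -7/4 ≈ -1.7500)
B = 7 (B = -4*(-7/4) = 7)
(-B)² = (-1*7)² = (-7)² = 49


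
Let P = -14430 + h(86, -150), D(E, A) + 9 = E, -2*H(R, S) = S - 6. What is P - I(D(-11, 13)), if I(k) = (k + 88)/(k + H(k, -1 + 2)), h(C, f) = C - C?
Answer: -504914/35 ≈ -14426.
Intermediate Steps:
H(R, S) = 3 - S/2 (H(R, S) = -(S - 6)/2 = -(-6 + S)/2 = 3 - S/2)
D(E, A) = -9 + E
h(C, f) = 0
I(k) = (88 + k)/(5/2 + k) (I(k) = (k + 88)/(k + (3 - (-1 + 2)/2)) = (88 + k)/(k + (3 - 1/2*1)) = (88 + k)/(k + (3 - 1/2)) = (88 + k)/(k + 5/2) = (88 + k)/(5/2 + k))
P = -14430 (P = -14430 + 0 = -14430)
P - I(D(-11, 13)) = -14430 - 2*(88 + (-9 - 11))/(5 + 2*(-9 - 11)) = -14430 - 2*(88 - 20)/(5 + 2*(-20)) = -14430 - 2*68/(5 - 40) = -14430 - 2*68/(-35) = -14430 - 2*(-1)*68/35 = -14430 - 1*(-136/35) = -14430 + 136/35 = -504914/35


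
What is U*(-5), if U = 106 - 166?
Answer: 300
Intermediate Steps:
U = -60
U*(-5) = -60*(-5) = 300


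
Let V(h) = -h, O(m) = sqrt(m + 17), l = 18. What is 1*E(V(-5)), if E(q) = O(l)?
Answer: sqrt(35) ≈ 5.9161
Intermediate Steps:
O(m) = sqrt(17 + m)
E(q) = sqrt(35) (E(q) = sqrt(17 + 18) = sqrt(35))
1*E(V(-5)) = 1*sqrt(35) = sqrt(35)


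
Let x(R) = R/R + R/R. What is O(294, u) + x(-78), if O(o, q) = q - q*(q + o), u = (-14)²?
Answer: -95842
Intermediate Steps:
u = 196
x(R) = 2 (x(R) = 1 + 1 = 2)
O(o, q) = q - q*(o + q)
O(294, u) + x(-78) = 196*(1 - 1*294 - 1*196) + 2 = 196*(1 - 294 - 196) + 2 = 196*(-489) + 2 = -95844 + 2 = -95842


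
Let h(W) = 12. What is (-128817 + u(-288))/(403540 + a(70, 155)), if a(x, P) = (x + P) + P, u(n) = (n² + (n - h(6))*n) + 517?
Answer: 10261/100980 ≈ 0.10161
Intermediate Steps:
u(n) = 517 + n² + n*(-12 + n) (u(n) = (n² + (n - 1*12)*n) + 517 = (n² + (n - 12)*n) + 517 = (n² + (-12 + n)*n) + 517 = (n² + n*(-12 + n)) + 517 = 517 + n² + n*(-12 + n))
a(x, P) = x + 2*P (a(x, P) = (P + x) + P = x + 2*P)
(-128817 + u(-288))/(403540 + a(70, 155)) = (-128817 + (517 - 12*(-288) + 2*(-288)²))/(403540 + (70 + 2*155)) = (-128817 + (517 + 3456 + 2*82944))/(403540 + (70 + 310)) = (-128817 + (517 + 3456 + 165888))/(403540 + 380) = (-128817 + 169861)/403920 = 41044*(1/403920) = 10261/100980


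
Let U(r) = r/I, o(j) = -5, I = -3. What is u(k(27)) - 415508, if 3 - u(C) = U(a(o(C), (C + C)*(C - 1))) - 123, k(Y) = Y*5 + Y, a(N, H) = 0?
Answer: -415382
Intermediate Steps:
U(r) = -r/3 (U(r) = r/(-3) = r*(-1/3) = -r/3)
k(Y) = 6*Y (k(Y) = 5*Y + Y = 6*Y)
u(C) = 126 (u(C) = 3 - (-1/3*0 - 123) = 3 - (0 - 123) = 3 - 1*(-123) = 3 + 123 = 126)
u(k(27)) - 415508 = 126 - 415508 = -415382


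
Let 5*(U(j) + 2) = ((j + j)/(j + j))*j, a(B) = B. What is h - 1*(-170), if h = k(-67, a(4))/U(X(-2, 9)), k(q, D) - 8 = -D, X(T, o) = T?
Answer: 505/3 ≈ 168.33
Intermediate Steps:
k(q, D) = 8 - D
U(j) = -2 + j/5 (U(j) = -2 + (((j + j)/(j + j))*j)/5 = -2 + (((2*j)/((2*j)))*j)/5 = -2 + (((2*j)*(1/(2*j)))*j)/5 = -2 + (1*j)/5 = -2 + j/5)
h = -5/3 (h = (8 - 1*4)/(-2 + (⅕)*(-2)) = (8 - 4)/(-2 - ⅖) = 4/(-12/5) = 4*(-5/12) = -5/3 ≈ -1.6667)
h - 1*(-170) = -5/3 - 1*(-170) = -5/3 + 170 = 505/3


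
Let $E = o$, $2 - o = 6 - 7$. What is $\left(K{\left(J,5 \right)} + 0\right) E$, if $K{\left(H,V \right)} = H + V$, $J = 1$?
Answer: $18$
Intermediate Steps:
$o = 3$ ($o = 2 - \left(6 - 7\right) = 2 - -1 = 2 + 1 = 3$)
$E = 3$
$\left(K{\left(J,5 \right)} + 0\right) E = \left(\left(1 + 5\right) + 0\right) 3 = \left(6 + 0\right) 3 = 6 \cdot 3 = 18$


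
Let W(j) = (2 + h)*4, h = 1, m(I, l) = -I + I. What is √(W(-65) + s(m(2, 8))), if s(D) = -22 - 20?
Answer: I*√30 ≈ 5.4772*I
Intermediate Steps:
m(I, l) = 0
s(D) = -42
W(j) = 12 (W(j) = (2 + 1)*4 = 3*4 = 12)
√(W(-65) + s(m(2, 8))) = √(12 - 42) = √(-30) = I*√30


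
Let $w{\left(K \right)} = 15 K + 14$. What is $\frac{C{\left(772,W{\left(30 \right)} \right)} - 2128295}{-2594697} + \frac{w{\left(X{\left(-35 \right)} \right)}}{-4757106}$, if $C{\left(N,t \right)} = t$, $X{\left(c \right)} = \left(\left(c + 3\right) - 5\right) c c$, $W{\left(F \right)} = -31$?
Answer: $\frac{208573783889}{216548222226} \approx 0.96317$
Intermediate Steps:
$X{\left(c \right)} = c^{2} \left(-2 + c\right)$ ($X{\left(c \right)} = \left(\left(3 + c\right) - 5\right) c c = \left(-2 + c\right) c c = c \left(-2 + c\right) c = c^{2} \left(-2 + c\right)$)
$w{\left(K \right)} = 14 + 15 K$
$\frac{C{\left(772,W{\left(30 \right)} \right)} - 2128295}{-2594697} + \frac{w{\left(X{\left(-35 \right)} \right)}}{-4757106} = \frac{-31 - 2128295}{-2594697} + \frac{14 + 15 \left(-35\right)^{2} \left(-2 - 35\right)}{-4757106} = \left(-31 - 2128295\right) \left(- \frac{1}{2594697}\right) + \left(14 + 15 \cdot 1225 \left(-37\right)\right) \left(- \frac{1}{4757106}\right) = \left(-2128326\right) \left(- \frac{1}{2594697}\right) + \left(14 + 15 \left(-45325\right)\right) \left(- \frac{1}{4757106}\right) = \frac{709442}{864899} + \left(14 - 679875\right) \left(- \frac{1}{4757106}\right) = \frac{709442}{864899} - - \frac{679861}{4757106} = \frac{709442}{864899} + \frac{679861}{4757106} = \frac{208573783889}{216548222226}$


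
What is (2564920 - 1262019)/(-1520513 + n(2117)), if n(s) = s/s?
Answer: -1302901/1520512 ≈ -0.85688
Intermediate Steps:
n(s) = 1
(2564920 - 1262019)/(-1520513 + n(2117)) = (2564920 - 1262019)/(-1520513 + 1) = 1302901/(-1520512) = 1302901*(-1/1520512) = -1302901/1520512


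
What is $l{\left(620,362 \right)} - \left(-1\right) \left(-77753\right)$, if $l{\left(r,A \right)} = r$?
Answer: $-77133$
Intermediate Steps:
$l{\left(620,362 \right)} - \left(-1\right) \left(-77753\right) = 620 - \left(-1\right) \left(-77753\right) = 620 - 77753 = -77133$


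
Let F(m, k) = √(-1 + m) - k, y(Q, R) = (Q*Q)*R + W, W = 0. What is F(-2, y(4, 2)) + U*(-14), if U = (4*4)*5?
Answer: -1152 + I*√3 ≈ -1152.0 + 1.732*I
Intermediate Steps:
y(Q, R) = R*Q² (y(Q, R) = (Q*Q)*R + 0 = Q²*R + 0 = R*Q² + 0 = R*Q²)
U = 80 (U = 16*5 = 80)
F(-2, y(4, 2)) + U*(-14) = (√(-1 - 2) - 2*4²) + 80*(-14) = (√(-3) - 2*16) - 1120 = (I*√3 - 1*32) - 1120 = (I*√3 - 32) - 1120 = (-32 + I*√3) - 1120 = -1152 + I*√3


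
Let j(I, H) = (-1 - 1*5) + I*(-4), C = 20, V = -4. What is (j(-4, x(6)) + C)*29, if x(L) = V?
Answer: 870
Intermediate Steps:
x(L) = -4
j(I, H) = -6 - 4*I (j(I, H) = (-1 - 5) - 4*I = -6 - 4*I)
(j(-4, x(6)) + C)*29 = ((-6 - 4*(-4)) + 20)*29 = ((-6 + 16) + 20)*29 = (10 + 20)*29 = 30*29 = 870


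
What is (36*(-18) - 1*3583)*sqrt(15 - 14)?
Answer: -4231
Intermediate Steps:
(36*(-18) - 1*3583)*sqrt(15 - 14) = (-648 - 3583)*sqrt(1) = -4231*1 = -4231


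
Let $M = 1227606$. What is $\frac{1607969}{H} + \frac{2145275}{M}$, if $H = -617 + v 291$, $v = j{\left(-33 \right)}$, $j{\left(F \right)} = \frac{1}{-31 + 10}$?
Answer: $- \frac{767121845061}{301172672} \approx -2547.1$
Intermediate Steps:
$j{\left(F \right)} = - \frac{1}{21}$ ($j{\left(F \right)} = \frac{1}{-21} = - \frac{1}{21}$)
$v = - \frac{1}{21} \approx -0.047619$
$H = - \frac{4416}{7}$ ($H = -617 - \frac{97}{7} = - \frac{4416}{7} \approx -630.86$)
$\frac{1607969}{H} + \frac{2145275}{M} = \frac{1607969}{- \frac{4416}{7}} + \frac{2145275}{1227606} = 1607969 \left(- \frac{7}{4416}\right) + 2145275 \cdot \frac{1}{1227606} = - \frac{11255783}{4416} + \frac{2145275}{1227606} = - \frac{767121845061}{301172672}$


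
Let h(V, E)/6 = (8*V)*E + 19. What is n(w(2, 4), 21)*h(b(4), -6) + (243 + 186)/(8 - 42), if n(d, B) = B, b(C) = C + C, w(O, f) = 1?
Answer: -1564089/34 ≈ -46003.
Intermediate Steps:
b(C) = 2*C
h(V, E) = 114 + 48*E*V (h(V, E) = 6*((8*V)*E + 19) = 6*(8*E*V + 19) = 6*(19 + 8*E*V) = 114 + 48*E*V)
n(w(2, 4), 21)*h(b(4), -6) + (243 + 186)/(8 - 42) = 21*(114 + 48*(-6)*(2*4)) + (243 + 186)/(8 - 42) = 21*(114 + 48*(-6)*8) + 429/(-34) = 21*(114 - 2304) + 429*(-1/34) = 21*(-2190) - 429/34 = -45990 - 429/34 = -1564089/34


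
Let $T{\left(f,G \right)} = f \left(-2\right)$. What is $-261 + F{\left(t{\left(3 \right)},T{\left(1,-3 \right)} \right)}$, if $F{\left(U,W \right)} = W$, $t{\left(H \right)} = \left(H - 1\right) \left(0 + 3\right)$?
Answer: $-263$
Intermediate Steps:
$T{\left(f,G \right)} = - 2 f$
$t{\left(H \right)} = -3 + 3 H$ ($t{\left(H \right)} = \left(-1 + H\right) 3 = -3 + 3 H$)
$-261 + F{\left(t{\left(3 \right)},T{\left(1,-3 \right)} \right)} = -261 - 2 = -263$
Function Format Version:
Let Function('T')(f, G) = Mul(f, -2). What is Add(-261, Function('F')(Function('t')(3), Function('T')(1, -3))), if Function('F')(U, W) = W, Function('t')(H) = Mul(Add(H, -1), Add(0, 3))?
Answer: -263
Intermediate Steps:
Function('T')(f, G) = Mul(-2, f)
Function('t')(H) = Add(-3, Mul(3, H)) (Function('t')(H) = Mul(Add(-1, H), 3) = Add(-3, Mul(3, H)))
Add(-261, Function('F')(Function('t')(3), Function('T')(1, -3))) = Add(-261, Mul(-2, 1)) = Add(-261, -2) = -263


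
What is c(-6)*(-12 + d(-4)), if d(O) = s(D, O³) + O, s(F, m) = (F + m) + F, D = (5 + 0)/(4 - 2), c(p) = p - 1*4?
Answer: 750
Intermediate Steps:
c(p) = -4 + p (c(p) = p - 4 = -4 + p)
D = 5/2 ≈ 2.5000
s(F, m) = m + 2*F
d(O) = 5 + O + O³ (d(O) = (O³ + 2*(5/2)) + O = (O³ + 5) + O = (5 + O³) + O = 5 + O + O³)
c(-6)*(-12 + d(-4)) = (-4 - 6)*(-12 + (5 - 4 + (-4)³)) = -10*(-12 + (5 - 4 - 64)) = -10*(-12 - 63) = -10*(-75) = 750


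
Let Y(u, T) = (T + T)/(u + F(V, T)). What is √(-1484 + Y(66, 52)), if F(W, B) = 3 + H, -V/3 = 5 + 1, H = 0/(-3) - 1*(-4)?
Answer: 2*I*√1975161/73 ≈ 38.504*I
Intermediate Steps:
H = 4 (H = 0*(-⅓) + 4 = 0 + 4 = 4)
V = -18 (V = -3*(5 + 1) = -3*6 = -18)
F(W, B) = 7 (F(W, B) = 3 + 4 = 7)
Y(u, T) = 2*T/(7 + u) (Y(u, T) = (T + T)/(u + 7) = (2*T)/(7 + u) = 2*T/(7 + u))
√(-1484 + Y(66, 52)) = √(-1484 + 2*52/(7 + 66)) = √(-1484 + 2*52/73) = √(-1484 + 2*52*(1/73)) = √(-1484 + 104/73) = √(-108228/73) = 2*I*√1975161/73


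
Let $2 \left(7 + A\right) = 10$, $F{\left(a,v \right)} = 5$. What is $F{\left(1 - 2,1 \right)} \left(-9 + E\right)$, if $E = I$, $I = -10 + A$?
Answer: $-105$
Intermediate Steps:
$A = -2$ ($A = -7 + \frac{1}{2} \cdot 10 = -7 + 5 = -2$)
$I = -12$ ($I = -10 - 2 = -12$)
$E = -12$
$F{\left(1 - 2,1 \right)} \left(-9 + E\right) = 5 \left(-9 - 12\right) = 5 \left(-21\right) = -105$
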